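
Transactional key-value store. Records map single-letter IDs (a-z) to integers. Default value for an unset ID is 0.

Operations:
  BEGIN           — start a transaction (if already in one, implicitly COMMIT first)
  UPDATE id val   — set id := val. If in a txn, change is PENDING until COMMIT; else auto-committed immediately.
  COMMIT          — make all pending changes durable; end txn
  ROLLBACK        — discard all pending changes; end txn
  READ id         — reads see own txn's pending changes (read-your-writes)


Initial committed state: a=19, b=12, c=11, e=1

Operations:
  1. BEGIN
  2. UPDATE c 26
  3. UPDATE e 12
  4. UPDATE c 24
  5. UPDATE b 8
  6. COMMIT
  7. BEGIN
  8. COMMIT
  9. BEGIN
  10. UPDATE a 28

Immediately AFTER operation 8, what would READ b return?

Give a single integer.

Initial committed: {a=19, b=12, c=11, e=1}
Op 1: BEGIN: in_txn=True, pending={}
Op 2: UPDATE c=26 (pending; pending now {c=26})
Op 3: UPDATE e=12 (pending; pending now {c=26, e=12})
Op 4: UPDATE c=24 (pending; pending now {c=24, e=12})
Op 5: UPDATE b=8 (pending; pending now {b=8, c=24, e=12})
Op 6: COMMIT: merged ['b', 'c', 'e'] into committed; committed now {a=19, b=8, c=24, e=12}
Op 7: BEGIN: in_txn=True, pending={}
Op 8: COMMIT: merged [] into committed; committed now {a=19, b=8, c=24, e=12}
After op 8: visible(b) = 8 (pending={}, committed={a=19, b=8, c=24, e=12})

Answer: 8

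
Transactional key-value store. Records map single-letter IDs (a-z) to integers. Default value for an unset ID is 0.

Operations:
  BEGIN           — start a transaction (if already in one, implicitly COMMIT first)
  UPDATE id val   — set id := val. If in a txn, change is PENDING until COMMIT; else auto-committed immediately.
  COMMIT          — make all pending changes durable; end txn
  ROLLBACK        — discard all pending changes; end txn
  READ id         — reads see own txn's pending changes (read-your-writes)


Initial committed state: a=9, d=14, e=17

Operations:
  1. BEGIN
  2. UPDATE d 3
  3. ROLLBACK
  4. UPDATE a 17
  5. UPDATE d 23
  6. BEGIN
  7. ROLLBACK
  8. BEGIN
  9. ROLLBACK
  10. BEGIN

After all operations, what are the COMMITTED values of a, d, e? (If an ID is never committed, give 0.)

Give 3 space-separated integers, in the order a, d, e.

Answer: 17 23 17

Derivation:
Initial committed: {a=9, d=14, e=17}
Op 1: BEGIN: in_txn=True, pending={}
Op 2: UPDATE d=3 (pending; pending now {d=3})
Op 3: ROLLBACK: discarded pending ['d']; in_txn=False
Op 4: UPDATE a=17 (auto-commit; committed a=17)
Op 5: UPDATE d=23 (auto-commit; committed d=23)
Op 6: BEGIN: in_txn=True, pending={}
Op 7: ROLLBACK: discarded pending []; in_txn=False
Op 8: BEGIN: in_txn=True, pending={}
Op 9: ROLLBACK: discarded pending []; in_txn=False
Op 10: BEGIN: in_txn=True, pending={}
Final committed: {a=17, d=23, e=17}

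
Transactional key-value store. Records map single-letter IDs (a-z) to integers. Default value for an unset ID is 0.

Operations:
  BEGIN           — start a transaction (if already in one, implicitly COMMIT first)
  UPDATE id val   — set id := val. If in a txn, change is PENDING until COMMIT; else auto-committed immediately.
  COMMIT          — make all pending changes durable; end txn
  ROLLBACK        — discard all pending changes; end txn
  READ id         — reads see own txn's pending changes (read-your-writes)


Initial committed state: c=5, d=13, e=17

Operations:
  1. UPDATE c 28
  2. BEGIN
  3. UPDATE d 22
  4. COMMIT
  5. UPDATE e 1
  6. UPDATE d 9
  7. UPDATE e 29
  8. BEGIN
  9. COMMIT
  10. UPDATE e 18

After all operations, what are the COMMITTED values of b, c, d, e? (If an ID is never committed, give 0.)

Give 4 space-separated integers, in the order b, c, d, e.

Initial committed: {c=5, d=13, e=17}
Op 1: UPDATE c=28 (auto-commit; committed c=28)
Op 2: BEGIN: in_txn=True, pending={}
Op 3: UPDATE d=22 (pending; pending now {d=22})
Op 4: COMMIT: merged ['d'] into committed; committed now {c=28, d=22, e=17}
Op 5: UPDATE e=1 (auto-commit; committed e=1)
Op 6: UPDATE d=9 (auto-commit; committed d=9)
Op 7: UPDATE e=29 (auto-commit; committed e=29)
Op 8: BEGIN: in_txn=True, pending={}
Op 9: COMMIT: merged [] into committed; committed now {c=28, d=9, e=29}
Op 10: UPDATE e=18 (auto-commit; committed e=18)
Final committed: {c=28, d=9, e=18}

Answer: 0 28 9 18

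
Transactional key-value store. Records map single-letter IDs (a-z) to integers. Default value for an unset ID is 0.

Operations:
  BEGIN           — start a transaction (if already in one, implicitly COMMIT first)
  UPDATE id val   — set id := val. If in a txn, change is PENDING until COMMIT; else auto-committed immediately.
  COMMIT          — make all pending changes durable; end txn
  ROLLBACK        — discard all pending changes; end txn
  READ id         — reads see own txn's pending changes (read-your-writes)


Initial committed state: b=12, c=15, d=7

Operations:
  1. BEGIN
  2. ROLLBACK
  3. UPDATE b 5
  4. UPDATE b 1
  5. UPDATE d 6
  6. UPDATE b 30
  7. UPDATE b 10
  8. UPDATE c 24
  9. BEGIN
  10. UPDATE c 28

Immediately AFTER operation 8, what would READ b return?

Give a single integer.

Initial committed: {b=12, c=15, d=7}
Op 1: BEGIN: in_txn=True, pending={}
Op 2: ROLLBACK: discarded pending []; in_txn=False
Op 3: UPDATE b=5 (auto-commit; committed b=5)
Op 4: UPDATE b=1 (auto-commit; committed b=1)
Op 5: UPDATE d=6 (auto-commit; committed d=6)
Op 6: UPDATE b=30 (auto-commit; committed b=30)
Op 7: UPDATE b=10 (auto-commit; committed b=10)
Op 8: UPDATE c=24 (auto-commit; committed c=24)
After op 8: visible(b) = 10 (pending={}, committed={b=10, c=24, d=6})

Answer: 10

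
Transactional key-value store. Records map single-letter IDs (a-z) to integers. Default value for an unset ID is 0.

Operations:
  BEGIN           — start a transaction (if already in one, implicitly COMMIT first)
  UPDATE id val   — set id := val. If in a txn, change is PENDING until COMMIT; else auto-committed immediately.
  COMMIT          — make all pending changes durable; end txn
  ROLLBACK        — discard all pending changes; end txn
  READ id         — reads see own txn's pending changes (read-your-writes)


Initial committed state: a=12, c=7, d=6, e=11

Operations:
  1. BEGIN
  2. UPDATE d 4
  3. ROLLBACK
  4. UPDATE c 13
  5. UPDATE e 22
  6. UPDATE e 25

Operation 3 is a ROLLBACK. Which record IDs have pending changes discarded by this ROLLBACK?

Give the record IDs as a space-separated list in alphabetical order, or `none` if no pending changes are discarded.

Initial committed: {a=12, c=7, d=6, e=11}
Op 1: BEGIN: in_txn=True, pending={}
Op 2: UPDATE d=4 (pending; pending now {d=4})
Op 3: ROLLBACK: discarded pending ['d']; in_txn=False
Op 4: UPDATE c=13 (auto-commit; committed c=13)
Op 5: UPDATE e=22 (auto-commit; committed e=22)
Op 6: UPDATE e=25 (auto-commit; committed e=25)
ROLLBACK at op 3 discards: ['d']

Answer: d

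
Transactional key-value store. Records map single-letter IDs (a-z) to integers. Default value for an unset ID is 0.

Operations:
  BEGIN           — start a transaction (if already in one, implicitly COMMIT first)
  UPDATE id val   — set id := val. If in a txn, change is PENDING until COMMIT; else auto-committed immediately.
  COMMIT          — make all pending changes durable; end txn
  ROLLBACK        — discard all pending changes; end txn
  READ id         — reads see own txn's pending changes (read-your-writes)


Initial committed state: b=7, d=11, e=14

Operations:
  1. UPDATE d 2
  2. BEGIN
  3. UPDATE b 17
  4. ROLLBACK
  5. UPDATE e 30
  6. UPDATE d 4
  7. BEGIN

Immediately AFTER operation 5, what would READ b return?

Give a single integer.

Answer: 7

Derivation:
Initial committed: {b=7, d=11, e=14}
Op 1: UPDATE d=2 (auto-commit; committed d=2)
Op 2: BEGIN: in_txn=True, pending={}
Op 3: UPDATE b=17 (pending; pending now {b=17})
Op 4: ROLLBACK: discarded pending ['b']; in_txn=False
Op 5: UPDATE e=30 (auto-commit; committed e=30)
After op 5: visible(b) = 7 (pending={}, committed={b=7, d=2, e=30})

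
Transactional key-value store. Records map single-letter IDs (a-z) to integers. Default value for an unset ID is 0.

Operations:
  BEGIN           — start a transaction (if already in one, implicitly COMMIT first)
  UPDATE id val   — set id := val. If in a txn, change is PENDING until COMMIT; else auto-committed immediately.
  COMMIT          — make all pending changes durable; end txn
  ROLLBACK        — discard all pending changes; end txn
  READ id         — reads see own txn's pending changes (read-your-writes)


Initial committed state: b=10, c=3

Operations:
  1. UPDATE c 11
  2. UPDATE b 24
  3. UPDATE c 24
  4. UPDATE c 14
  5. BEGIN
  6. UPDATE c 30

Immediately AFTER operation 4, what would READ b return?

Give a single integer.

Initial committed: {b=10, c=3}
Op 1: UPDATE c=11 (auto-commit; committed c=11)
Op 2: UPDATE b=24 (auto-commit; committed b=24)
Op 3: UPDATE c=24 (auto-commit; committed c=24)
Op 4: UPDATE c=14 (auto-commit; committed c=14)
After op 4: visible(b) = 24 (pending={}, committed={b=24, c=14})

Answer: 24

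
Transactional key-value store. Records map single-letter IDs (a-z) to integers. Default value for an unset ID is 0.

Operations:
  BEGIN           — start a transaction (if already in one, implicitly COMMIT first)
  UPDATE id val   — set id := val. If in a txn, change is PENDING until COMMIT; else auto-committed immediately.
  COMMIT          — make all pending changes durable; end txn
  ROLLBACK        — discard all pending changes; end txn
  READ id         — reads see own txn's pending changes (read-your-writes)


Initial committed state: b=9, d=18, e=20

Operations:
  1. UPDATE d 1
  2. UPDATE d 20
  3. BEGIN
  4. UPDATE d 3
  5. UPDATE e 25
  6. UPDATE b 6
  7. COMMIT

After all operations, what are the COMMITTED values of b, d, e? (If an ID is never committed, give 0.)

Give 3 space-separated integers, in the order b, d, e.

Answer: 6 3 25

Derivation:
Initial committed: {b=9, d=18, e=20}
Op 1: UPDATE d=1 (auto-commit; committed d=1)
Op 2: UPDATE d=20 (auto-commit; committed d=20)
Op 3: BEGIN: in_txn=True, pending={}
Op 4: UPDATE d=3 (pending; pending now {d=3})
Op 5: UPDATE e=25 (pending; pending now {d=3, e=25})
Op 6: UPDATE b=6 (pending; pending now {b=6, d=3, e=25})
Op 7: COMMIT: merged ['b', 'd', 'e'] into committed; committed now {b=6, d=3, e=25}
Final committed: {b=6, d=3, e=25}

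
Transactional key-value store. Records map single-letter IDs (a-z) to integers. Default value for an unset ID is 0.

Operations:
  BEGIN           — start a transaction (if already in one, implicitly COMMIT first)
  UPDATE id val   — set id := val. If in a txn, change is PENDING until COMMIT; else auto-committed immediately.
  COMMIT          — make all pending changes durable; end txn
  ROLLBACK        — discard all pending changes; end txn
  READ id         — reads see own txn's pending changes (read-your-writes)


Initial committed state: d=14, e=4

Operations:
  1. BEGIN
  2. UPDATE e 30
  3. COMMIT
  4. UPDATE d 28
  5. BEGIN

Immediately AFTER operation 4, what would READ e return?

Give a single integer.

Initial committed: {d=14, e=4}
Op 1: BEGIN: in_txn=True, pending={}
Op 2: UPDATE e=30 (pending; pending now {e=30})
Op 3: COMMIT: merged ['e'] into committed; committed now {d=14, e=30}
Op 4: UPDATE d=28 (auto-commit; committed d=28)
After op 4: visible(e) = 30 (pending={}, committed={d=28, e=30})

Answer: 30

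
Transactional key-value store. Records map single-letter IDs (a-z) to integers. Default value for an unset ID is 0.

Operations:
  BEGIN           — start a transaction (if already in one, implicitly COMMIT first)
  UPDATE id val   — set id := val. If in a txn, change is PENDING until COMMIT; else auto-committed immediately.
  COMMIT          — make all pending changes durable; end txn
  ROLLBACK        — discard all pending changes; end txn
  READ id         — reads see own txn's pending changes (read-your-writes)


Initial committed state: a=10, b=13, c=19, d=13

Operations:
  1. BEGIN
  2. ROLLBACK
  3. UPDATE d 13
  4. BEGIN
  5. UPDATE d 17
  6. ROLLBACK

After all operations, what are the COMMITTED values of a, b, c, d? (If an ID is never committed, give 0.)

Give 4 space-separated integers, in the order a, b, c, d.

Initial committed: {a=10, b=13, c=19, d=13}
Op 1: BEGIN: in_txn=True, pending={}
Op 2: ROLLBACK: discarded pending []; in_txn=False
Op 3: UPDATE d=13 (auto-commit; committed d=13)
Op 4: BEGIN: in_txn=True, pending={}
Op 5: UPDATE d=17 (pending; pending now {d=17})
Op 6: ROLLBACK: discarded pending ['d']; in_txn=False
Final committed: {a=10, b=13, c=19, d=13}

Answer: 10 13 19 13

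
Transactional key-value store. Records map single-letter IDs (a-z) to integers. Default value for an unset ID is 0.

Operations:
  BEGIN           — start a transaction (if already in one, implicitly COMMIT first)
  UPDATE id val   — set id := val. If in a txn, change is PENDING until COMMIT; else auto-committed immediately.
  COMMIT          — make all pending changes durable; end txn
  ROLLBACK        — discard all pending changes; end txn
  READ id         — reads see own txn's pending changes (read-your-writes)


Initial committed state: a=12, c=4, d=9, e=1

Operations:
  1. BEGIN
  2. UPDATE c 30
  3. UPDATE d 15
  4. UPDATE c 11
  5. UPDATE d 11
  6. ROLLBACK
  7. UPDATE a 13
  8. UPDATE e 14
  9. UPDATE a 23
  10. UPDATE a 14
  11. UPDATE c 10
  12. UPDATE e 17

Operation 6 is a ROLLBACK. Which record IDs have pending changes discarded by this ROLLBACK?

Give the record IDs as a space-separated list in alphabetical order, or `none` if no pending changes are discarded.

Answer: c d

Derivation:
Initial committed: {a=12, c=4, d=9, e=1}
Op 1: BEGIN: in_txn=True, pending={}
Op 2: UPDATE c=30 (pending; pending now {c=30})
Op 3: UPDATE d=15 (pending; pending now {c=30, d=15})
Op 4: UPDATE c=11 (pending; pending now {c=11, d=15})
Op 5: UPDATE d=11 (pending; pending now {c=11, d=11})
Op 6: ROLLBACK: discarded pending ['c', 'd']; in_txn=False
Op 7: UPDATE a=13 (auto-commit; committed a=13)
Op 8: UPDATE e=14 (auto-commit; committed e=14)
Op 9: UPDATE a=23 (auto-commit; committed a=23)
Op 10: UPDATE a=14 (auto-commit; committed a=14)
Op 11: UPDATE c=10 (auto-commit; committed c=10)
Op 12: UPDATE e=17 (auto-commit; committed e=17)
ROLLBACK at op 6 discards: ['c', 'd']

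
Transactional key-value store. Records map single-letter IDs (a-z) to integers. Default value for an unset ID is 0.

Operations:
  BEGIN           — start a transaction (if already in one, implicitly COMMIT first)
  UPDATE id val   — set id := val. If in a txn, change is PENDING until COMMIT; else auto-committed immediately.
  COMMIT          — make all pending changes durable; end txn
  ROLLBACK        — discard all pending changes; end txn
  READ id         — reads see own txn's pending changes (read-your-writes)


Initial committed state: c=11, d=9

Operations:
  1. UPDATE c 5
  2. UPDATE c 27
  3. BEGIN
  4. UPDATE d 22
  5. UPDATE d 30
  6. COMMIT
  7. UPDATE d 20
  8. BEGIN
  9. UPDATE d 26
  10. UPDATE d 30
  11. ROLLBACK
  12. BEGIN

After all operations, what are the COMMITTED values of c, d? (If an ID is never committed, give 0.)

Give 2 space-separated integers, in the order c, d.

Answer: 27 20

Derivation:
Initial committed: {c=11, d=9}
Op 1: UPDATE c=5 (auto-commit; committed c=5)
Op 2: UPDATE c=27 (auto-commit; committed c=27)
Op 3: BEGIN: in_txn=True, pending={}
Op 4: UPDATE d=22 (pending; pending now {d=22})
Op 5: UPDATE d=30 (pending; pending now {d=30})
Op 6: COMMIT: merged ['d'] into committed; committed now {c=27, d=30}
Op 7: UPDATE d=20 (auto-commit; committed d=20)
Op 8: BEGIN: in_txn=True, pending={}
Op 9: UPDATE d=26 (pending; pending now {d=26})
Op 10: UPDATE d=30 (pending; pending now {d=30})
Op 11: ROLLBACK: discarded pending ['d']; in_txn=False
Op 12: BEGIN: in_txn=True, pending={}
Final committed: {c=27, d=20}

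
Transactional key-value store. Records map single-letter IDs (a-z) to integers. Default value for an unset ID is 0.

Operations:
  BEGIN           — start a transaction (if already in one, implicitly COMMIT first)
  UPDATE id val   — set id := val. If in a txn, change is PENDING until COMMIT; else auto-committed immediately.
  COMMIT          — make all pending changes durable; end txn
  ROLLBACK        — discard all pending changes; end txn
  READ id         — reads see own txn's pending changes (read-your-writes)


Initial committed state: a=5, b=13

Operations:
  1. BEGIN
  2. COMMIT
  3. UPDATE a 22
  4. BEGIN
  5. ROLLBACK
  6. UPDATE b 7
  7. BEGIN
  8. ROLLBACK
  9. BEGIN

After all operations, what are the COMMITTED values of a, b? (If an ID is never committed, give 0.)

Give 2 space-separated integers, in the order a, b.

Answer: 22 7

Derivation:
Initial committed: {a=5, b=13}
Op 1: BEGIN: in_txn=True, pending={}
Op 2: COMMIT: merged [] into committed; committed now {a=5, b=13}
Op 3: UPDATE a=22 (auto-commit; committed a=22)
Op 4: BEGIN: in_txn=True, pending={}
Op 5: ROLLBACK: discarded pending []; in_txn=False
Op 6: UPDATE b=7 (auto-commit; committed b=7)
Op 7: BEGIN: in_txn=True, pending={}
Op 8: ROLLBACK: discarded pending []; in_txn=False
Op 9: BEGIN: in_txn=True, pending={}
Final committed: {a=22, b=7}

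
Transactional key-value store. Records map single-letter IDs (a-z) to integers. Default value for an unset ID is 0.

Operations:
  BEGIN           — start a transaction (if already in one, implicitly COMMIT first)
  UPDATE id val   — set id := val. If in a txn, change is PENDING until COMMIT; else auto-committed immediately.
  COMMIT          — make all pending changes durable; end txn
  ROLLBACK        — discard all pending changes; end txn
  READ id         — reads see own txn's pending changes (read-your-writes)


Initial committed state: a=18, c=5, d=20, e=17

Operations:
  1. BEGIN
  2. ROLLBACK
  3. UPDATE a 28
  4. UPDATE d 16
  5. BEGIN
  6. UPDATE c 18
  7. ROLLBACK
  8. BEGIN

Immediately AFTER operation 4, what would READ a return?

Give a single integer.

Answer: 28

Derivation:
Initial committed: {a=18, c=5, d=20, e=17}
Op 1: BEGIN: in_txn=True, pending={}
Op 2: ROLLBACK: discarded pending []; in_txn=False
Op 3: UPDATE a=28 (auto-commit; committed a=28)
Op 4: UPDATE d=16 (auto-commit; committed d=16)
After op 4: visible(a) = 28 (pending={}, committed={a=28, c=5, d=16, e=17})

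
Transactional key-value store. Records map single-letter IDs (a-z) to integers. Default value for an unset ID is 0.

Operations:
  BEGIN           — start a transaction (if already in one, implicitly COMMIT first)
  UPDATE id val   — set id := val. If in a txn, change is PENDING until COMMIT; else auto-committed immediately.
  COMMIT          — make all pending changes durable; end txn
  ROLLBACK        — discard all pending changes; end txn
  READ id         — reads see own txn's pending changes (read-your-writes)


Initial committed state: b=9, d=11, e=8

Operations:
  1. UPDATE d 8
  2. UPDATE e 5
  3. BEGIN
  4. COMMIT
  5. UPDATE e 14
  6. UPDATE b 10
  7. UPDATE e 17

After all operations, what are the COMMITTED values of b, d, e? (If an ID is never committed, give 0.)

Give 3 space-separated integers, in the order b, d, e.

Initial committed: {b=9, d=11, e=8}
Op 1: UPDATE d=8 (auto-commit; committed d=8)
Op 2: UPDATE e=5 (auto-commit; committed e=5)
Op 3: BEGIN: in_txn=True, pending={}
Op 4: COMMIT: merged [] into committed; committed now {b=9, d=8, e=5}
Op 5: UPDATE e=14 (auto-commit; committed e=14)
Op 6: UPDATE b=10 (auto-commit; committed b=10)
Op 7: UPDATE e=17 (auto-commit; committed e=17)
Final committed: {b=10, d=8, e=17}

Answer: 10 8 17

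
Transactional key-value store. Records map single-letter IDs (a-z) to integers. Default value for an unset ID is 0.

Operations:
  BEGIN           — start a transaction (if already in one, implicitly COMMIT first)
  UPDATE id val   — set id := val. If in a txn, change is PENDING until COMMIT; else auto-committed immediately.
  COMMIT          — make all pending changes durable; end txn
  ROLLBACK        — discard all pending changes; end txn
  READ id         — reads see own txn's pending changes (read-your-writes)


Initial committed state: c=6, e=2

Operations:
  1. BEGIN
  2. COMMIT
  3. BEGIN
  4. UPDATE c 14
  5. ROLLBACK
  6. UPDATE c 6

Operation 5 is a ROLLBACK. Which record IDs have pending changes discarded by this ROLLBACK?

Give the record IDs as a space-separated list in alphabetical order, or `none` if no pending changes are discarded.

Initial committed: {c=6, e=2}
Op 1: BEGIN: in_txn=True, pending={}
Op 2: COMMIT: merged [] into committed; committed now {c=6, e=2}
Op 3: BEGIN: in_txn=True, pending={}
Op 4: UPDATE c=14 (pending; pending now {c=14})
Op 5: ROLLBACK: discarded pending ['c']; in_txn=False
Op 6: UPDATE c=6 (auto-commit; committed c=6)
ROLLBACK at op 5 discards: ['c']

Answer: c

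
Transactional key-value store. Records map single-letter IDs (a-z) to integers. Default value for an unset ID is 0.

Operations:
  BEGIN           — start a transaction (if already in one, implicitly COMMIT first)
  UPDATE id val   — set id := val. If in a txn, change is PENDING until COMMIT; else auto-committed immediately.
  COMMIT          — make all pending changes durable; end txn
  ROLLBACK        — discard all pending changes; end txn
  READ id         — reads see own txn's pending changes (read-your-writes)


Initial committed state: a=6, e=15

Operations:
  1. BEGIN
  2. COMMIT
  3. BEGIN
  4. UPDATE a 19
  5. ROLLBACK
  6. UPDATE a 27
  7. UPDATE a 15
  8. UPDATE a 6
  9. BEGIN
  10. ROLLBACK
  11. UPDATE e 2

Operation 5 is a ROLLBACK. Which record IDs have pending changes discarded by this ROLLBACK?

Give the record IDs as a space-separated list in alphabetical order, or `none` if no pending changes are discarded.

Initial committed: {a=6, e=15}
Op 1: BEGIN: in_txn=True, pending={}
Op 2: COMMIT: merged [] into committed; committed now {a=6, e=15}
Op 3: BEGIN: in_txn=True, pending={}
Op 4: UPDATE a=19 (pending; pending now {a=19})
Op 5: ROLLBACK: discarded pending ['a']; in_txn=False
Op 6: UPDATE a=27 (auto-commit; committed a=27)
Op 7: UPDATE a=15 (auto-commit; committed a=15)
Op 8: UPDATE a=6 (auto-commit; committed a=6)
Op 9: BEGIN: in_txn=True, pending={}
Op 10: ROLLBACK: discarded pending []; in_txn=False
Op 11: UPDATE e=2 (auto-commit; committed e=2)
ROLLBACK at op 5 discards: ['a']

Answer: a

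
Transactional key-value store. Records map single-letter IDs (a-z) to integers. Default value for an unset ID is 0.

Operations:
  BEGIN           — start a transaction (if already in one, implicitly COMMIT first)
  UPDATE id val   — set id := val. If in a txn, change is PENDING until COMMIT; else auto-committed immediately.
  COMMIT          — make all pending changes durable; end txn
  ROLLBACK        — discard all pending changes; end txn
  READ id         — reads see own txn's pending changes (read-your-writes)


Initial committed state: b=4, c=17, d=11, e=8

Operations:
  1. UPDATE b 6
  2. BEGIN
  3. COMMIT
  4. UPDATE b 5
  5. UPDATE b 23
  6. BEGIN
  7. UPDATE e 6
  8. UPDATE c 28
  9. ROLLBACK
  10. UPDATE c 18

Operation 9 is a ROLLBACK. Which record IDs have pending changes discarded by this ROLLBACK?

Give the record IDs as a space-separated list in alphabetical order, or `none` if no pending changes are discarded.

Initial committed: {b=4, c=17, d=11, e=8}
Op 1: UPDATE b=6 (auto-commit; committed b=6)
Op 2: BEGIN: in_txn=True, pending={}
Op 3: COMMIT: merged [] into committed; committed now {b=6, c=17, d=11, e=8}
Op 4: UPDATE b=5 (auto-commit; committed b=5)
Op 5: UPDATE b=23 (auto-commit; committed b=23)
Op 6: BEGIN: in_txn=True, pending={}
Op 7: UPDATE e=6 (pending; pending now {e=6})
Op 8: UPDATE c=28 (pending; pending now {c=28, e=6})
Op 9: ROLLBACK: discarded pending ['c', 'e']; in_txn=False
Op 10: UPDATE c=18 (auto-commit; committed c=18)
ROLLBACK at op 9 discards: ['c', 'e']

Answer: c e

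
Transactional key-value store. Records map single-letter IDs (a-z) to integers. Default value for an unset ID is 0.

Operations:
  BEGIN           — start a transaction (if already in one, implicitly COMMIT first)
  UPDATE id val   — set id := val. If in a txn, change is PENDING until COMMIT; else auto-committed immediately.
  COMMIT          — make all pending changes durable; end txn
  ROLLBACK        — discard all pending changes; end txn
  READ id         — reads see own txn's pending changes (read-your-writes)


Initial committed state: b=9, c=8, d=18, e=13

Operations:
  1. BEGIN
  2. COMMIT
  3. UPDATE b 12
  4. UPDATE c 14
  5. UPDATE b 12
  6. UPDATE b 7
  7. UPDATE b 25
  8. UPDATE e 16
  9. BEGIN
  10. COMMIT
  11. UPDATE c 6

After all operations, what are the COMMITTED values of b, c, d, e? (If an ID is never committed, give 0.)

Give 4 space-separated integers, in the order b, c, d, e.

Initial committed: {b=9, c=8, d=18, e=13}
Op 1: BEGIN: in_txn=True, pending={}
Op 2: COMMIT: merged [] into committed; committed now {b=9, c=8, d=18, e=13}
Op 3: UPDATE b=12 (auto-commit; committed b=12)
Op 4: UPDATE c=14 (auto-commit; committed c=14)
Op 5: UPDATE b=12 (auto-commit; committed b=12)
Op 6: UPDATE b=7 (auto-commit; committed b=7)
Op 7: UPDATE b=25 (auto-commit; committed b=25)
Op 8: UPDATE e=16 (auto-commit; committed e=16)
Op 9: BEGIN: in_txn=True, pending={}
Op 10: COMMIT: merged [] into committed; committed now {b=25, c=14, d=18, e=16}
Op 11: UPDATE c=6 (auto-commit; committed c=6)
Final committed: {b=25, c=6, d=18, e=16}

Answer: 25 6 18 16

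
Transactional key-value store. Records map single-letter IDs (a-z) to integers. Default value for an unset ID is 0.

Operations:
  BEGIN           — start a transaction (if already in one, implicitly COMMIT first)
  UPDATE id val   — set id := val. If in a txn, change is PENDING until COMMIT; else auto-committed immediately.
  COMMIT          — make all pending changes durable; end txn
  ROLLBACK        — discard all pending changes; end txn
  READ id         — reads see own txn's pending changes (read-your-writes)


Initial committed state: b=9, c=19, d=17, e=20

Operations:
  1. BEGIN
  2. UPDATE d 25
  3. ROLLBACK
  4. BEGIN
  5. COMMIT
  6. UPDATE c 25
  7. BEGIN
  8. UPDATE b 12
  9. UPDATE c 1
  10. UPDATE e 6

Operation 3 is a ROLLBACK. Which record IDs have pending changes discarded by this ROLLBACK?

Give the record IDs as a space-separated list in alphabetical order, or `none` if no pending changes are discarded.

Initial committed: {b=9, c=19, d=17, e=20}
Op 1: BEGIN: in_txn=True, pending={}
Op 2: UPDATE d=25 (pending; pending now {d=25})
Op 3: ROLLBACK: discarded pending ['d']; in_txn=False
Op 4: BEGIN: in_txn=True, pending={}
Op 5: COMMIT: merged [] into committed; committed now {b=9, c=19, d=17, e=20}
Op 6: UPDATE c=25 (auto-commit; committed c=25)
Op 7: BEGIN: in_txn=True, pending={}
Op 8: UPDATE b=12 (pending; pending now {b=12})
Op 9: UPDATE c=1 (pending; pending now {b=12, c=1})
Op 10: UPDATE e=6 (pending; pending now {b=12, c=1, e=6})
ROLLBACK at op 3 discards: ['d']

Answer: d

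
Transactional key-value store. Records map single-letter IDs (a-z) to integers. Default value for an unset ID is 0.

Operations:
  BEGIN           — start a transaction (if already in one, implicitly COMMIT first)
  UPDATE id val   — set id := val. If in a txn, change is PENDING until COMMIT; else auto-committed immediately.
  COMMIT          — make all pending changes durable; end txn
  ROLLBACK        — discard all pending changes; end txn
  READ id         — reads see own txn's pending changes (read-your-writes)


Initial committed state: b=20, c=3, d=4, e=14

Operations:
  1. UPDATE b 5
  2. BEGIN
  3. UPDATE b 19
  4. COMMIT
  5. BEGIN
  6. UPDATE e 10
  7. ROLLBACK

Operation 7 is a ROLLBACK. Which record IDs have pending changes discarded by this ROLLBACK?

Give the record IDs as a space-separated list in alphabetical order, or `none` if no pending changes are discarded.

Initial committed: {b=20, c=3, d=4, e=14}
Op 1: UPDATE b=5 (auto-commit; committed b=5)
Op 2: BEGIN: in_txn=True, pending={}
Op 3: UPDATE b=19 (pending; pending now {b=19})
Op 4: COMMIT: merged ['b'] into committed; committed now {b=19, c=3, d=4, e=14}
Op 5: BEGIN: in_txn=True, pending={}
Op 6: UPDATE e=10 (pending; pending now {e=10})
Op 7: ROLLBACK: discarded pending ['e']; in_txn=False
ROLLBACK at op 7 discards: ['e']

Answer: e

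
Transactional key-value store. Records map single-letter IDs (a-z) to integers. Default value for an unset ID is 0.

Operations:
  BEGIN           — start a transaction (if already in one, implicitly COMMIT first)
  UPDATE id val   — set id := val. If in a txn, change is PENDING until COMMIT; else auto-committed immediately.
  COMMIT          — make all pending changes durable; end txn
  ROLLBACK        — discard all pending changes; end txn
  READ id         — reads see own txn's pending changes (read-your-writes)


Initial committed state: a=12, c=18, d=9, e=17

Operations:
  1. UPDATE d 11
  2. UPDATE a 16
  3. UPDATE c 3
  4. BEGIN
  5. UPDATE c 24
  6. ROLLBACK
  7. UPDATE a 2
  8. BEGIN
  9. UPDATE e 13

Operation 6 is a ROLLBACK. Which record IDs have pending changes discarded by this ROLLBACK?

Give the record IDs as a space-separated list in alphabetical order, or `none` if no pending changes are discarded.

Initial committed: {a=12, c=18, d=9, e=17}
Op 1: UPDATE d=11 (auto-commit; committed d=11)
Op 2: UPDATE a=16 (auto-commit; committed a=16)
Op 3: UPDATE c=3 (auto-commit; committed c=3)
Op 4: BEGIN: in_txn=True, pending={}
Op 5: UPDATE c=24 (pending; pending now {c=24})
Op 6: ROLLBACK: discarded pending ['c']; in_txn=False
Op 7: UPDATE a=2 (auto-commit; committed a=2)
Op 8: BEGIN: in_txn=True, pending={}
Op 9: UPDATE e=13 (pending; pending now {e=13})
ROLLBACK at op 6 discards: ['c']

Answer: c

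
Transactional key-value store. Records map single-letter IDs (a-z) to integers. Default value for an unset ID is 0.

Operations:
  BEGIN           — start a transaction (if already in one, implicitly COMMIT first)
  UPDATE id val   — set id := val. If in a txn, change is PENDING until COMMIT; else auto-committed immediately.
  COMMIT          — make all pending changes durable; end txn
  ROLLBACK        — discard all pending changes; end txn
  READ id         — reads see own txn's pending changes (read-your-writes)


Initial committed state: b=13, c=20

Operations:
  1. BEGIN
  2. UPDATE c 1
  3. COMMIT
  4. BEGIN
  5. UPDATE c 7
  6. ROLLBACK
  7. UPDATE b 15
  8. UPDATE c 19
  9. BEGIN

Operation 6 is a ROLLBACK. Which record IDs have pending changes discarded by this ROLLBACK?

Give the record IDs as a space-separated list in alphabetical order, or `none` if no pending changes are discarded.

Initial committed: {b=13, c=20}
Op 1: BEGIN: in_txn=True, pending={}
Op 2: UPDATE c=1 (pending; pending now {c=1})
Op 3: COMMIT: merged ['c'] into committed; committed now {b=13, c=1}
Op 4: BEGIN: in_txn=True, pending={}
Op 5: UPDATE c=7 (pending; pending now {c=7})
Op 6: ROLLBACK: discarded pending ['c']; in_txn=False
Op 7: UPDATE b=15 (auto-commit; committed b=15)
Op 8: UPDATE c=19 (auto-commit; committed c=19)
Op 9: BEGIN: in_txn=True, pending={}
ROLLBACK at op 6 discards: ['c']

Answer: c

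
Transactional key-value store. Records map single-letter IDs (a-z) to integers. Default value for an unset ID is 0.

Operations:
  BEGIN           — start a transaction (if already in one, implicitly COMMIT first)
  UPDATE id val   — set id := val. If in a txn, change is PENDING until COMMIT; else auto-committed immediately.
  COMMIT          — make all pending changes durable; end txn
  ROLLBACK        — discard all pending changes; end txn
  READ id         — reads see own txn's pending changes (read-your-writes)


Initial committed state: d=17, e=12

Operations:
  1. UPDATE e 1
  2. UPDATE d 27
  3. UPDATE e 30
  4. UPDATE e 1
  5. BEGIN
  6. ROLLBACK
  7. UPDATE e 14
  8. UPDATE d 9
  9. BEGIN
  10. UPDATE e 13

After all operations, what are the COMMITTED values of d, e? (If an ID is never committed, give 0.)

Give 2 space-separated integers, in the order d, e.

Answer: 9 14

Derivation:
Initial committed: {d=17, e=12}
Op 1: UPDATE e=1 (auto-commit; committed e=1)
Op 2: UPDATE d=27 (auto-commit; committed d=27)
Op 3: UPDATE e=30 (auto-commit; committed e=30)
Op 4: UPDATE e=1 (auto-commit; committed e=1)
Op 5: BEGIN: in_txn=True, pending={}
Op 6: ROLLBACK: discarded pending []; in_txn=False
Op 7: UPDATE e=14 (auto-commit; committed e=14)
Op 8: UPDATE d=9 (auto-commit; committed d=9)
Op 9: BEGIN: in_txn=True, pending={}
Op 10: UPDATE e=13 (pending; pending now {e=13})
Final committed: {d=9, e=14}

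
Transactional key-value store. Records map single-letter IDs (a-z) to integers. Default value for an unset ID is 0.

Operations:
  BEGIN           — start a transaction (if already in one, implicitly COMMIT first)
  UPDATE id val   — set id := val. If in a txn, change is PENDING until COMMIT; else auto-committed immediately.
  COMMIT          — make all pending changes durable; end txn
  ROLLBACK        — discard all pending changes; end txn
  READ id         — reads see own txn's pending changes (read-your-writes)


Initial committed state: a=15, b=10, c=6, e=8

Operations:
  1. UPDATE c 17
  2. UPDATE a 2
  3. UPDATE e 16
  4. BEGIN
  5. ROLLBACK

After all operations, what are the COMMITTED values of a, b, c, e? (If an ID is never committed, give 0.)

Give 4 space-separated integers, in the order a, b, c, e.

Initial committed: {a=15, b=10, c=6, e=8}
Op 1: UPDATE c=17 (auto-commit; committed c=17)
Op 2: UPDATE a=2 (auto-commit; committed a=2)
Op 3: UPDATE e=16 (auto-commit; committed e=16)
Op 4: BEGIN: in_txn=True, pending={}
Op 5: ROLLBACK: discarded pending []; in_txn=False
Final committed: {a=2, b=10, c=17, e=16}

Answer: 2 10 17 16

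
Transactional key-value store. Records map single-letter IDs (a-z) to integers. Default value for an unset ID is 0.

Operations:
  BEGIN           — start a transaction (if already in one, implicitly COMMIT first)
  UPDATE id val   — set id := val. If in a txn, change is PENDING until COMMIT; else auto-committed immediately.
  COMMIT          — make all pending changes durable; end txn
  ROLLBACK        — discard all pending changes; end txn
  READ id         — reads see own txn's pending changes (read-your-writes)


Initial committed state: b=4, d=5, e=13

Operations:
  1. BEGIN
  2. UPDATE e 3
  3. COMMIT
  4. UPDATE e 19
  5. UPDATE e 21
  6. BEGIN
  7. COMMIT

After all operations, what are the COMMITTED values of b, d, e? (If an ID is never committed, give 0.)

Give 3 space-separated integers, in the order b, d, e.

Initial committed: {b=4, d=5, e=13}
Op 1: BEGIN: in_txn=True, pending={}
Op 2: UPDATE e=3 (pending; pending now {e=3})
Op 3: COMMIT: merged ['e'] into committed; committed now {b=4, d=5, e=3}
Op 4: UPDATE e=19 (auto-commit; committed e=19)
Op 5: UPDATE e=21 (auto-commit; committed e=21)
Op 6: BEGIN: in_txn=True, pending={}
Op 7: COMMIT: merged [] into committed; committed now {b=4, d=5, e=21}
Final committed: {b=4, d=5, e=21}

Answer: 4 5 21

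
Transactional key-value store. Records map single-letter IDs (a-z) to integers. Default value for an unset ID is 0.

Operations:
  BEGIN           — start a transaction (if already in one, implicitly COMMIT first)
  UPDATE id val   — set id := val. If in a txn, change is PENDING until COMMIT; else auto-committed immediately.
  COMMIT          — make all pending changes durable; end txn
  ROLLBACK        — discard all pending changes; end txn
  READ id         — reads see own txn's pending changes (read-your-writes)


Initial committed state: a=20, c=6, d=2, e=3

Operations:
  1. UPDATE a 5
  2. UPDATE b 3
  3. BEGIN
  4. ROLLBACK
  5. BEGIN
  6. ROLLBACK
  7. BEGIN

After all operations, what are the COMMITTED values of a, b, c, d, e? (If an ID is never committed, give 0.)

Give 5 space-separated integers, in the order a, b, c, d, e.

Answer: 5 3 6 2 3

Derivation:
Initial committed: {a=20, c=6, d=2, e=3}
Op 1: UPDATE a=5 (auto-commit; committed a=5)
Op 2: UPDATE b=3 (auto-commit; committed b=3)
Op 3: BEGIN: in_txn=True, pending={}
Op 4: ROLLBACK: discarded pending []; in_txn=False
Op 5: BEGIN: in_txn=True, pending={}
Op 6: ROLLBACK: discarded pending []; in_txn=False
Op 7: BEGIN: in_txn=True, pending={}
Final committed: {a=5, b=3, c=6, d=2, e=3}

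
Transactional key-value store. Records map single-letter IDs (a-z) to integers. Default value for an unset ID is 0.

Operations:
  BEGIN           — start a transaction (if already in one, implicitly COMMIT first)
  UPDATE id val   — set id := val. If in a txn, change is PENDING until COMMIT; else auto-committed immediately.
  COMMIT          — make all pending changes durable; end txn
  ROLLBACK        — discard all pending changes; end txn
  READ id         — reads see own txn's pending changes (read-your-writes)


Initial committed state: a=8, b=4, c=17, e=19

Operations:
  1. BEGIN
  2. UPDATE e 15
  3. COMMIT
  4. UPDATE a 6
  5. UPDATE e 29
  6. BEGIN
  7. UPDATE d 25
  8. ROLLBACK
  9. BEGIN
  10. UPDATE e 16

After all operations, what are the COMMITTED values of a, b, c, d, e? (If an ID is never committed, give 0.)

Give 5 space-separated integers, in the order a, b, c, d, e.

Initial committed: {a=8, b=4, c=17, e=19}
Op 1: BEGIN: in_txn=True, pending={}
Op 2: UPDATE e=15 (pending; pending now {e=15})
Op 3: COMMIT: merged ['e'] into committed; committed now {a=8, b=4, c=17, e=15}
Op 4: UPDATE a=6 (auto-commit; committed a=6)
Op 5: UPDATE e=29 (auto-commit; committed e=29)
Op 6: BEGIN: in_txn=True, pending={}
Op 7: UPDATE d=25 (pending; pending now {d=25})
Op 8: ROLLBACK: discarded pending ['d']; in_txn=False
Op 9: BEGIN: in_txn=True, pending={}
Op 10: UPDATE e=16 (pending; pending now {e=16})
Final committed: {a=6, b=4, c=17, e=29}

Answer: 6 4 17 0 29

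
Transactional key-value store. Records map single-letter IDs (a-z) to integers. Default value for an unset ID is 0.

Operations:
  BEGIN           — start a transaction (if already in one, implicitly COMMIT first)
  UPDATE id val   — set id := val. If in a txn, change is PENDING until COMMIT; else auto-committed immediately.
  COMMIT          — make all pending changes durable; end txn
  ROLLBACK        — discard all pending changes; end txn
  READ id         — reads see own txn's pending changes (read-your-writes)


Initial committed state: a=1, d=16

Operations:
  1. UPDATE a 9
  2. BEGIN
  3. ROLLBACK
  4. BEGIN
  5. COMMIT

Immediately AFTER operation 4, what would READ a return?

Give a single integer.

Initial committed: {a=1, d=16}
Op 1: UPDATE a=9 (auto-commit; committed a=9)
Op 2: BEGIN: in_txn=True, pending={}
Op 3: ROLLBACK: discarded pending []; in_txn=False
Op 4: BEGIN: in_txn=True, pending={}
After op 4: visible(a) = 9 (pending={}, committed={a=9, d=16})

Answer: 9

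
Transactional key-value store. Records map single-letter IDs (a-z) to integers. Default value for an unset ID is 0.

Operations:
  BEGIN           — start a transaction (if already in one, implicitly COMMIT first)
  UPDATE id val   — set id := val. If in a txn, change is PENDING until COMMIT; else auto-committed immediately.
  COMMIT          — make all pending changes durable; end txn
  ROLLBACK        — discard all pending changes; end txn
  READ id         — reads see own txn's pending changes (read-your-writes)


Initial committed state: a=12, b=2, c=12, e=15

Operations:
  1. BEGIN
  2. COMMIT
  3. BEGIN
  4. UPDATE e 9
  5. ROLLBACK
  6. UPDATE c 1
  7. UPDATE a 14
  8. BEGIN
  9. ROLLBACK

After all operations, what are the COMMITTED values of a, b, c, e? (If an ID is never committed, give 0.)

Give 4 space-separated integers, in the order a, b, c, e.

Answer: 14 2 1 15

Derivation:
Initial committed: {a=12, b=2, c=12, e=15}
Op 1: BEGIN: in_txn=True, pending={}
Op 2: COMMIT: merged [] into committed; committed now {a=12, b=2, c=12, e=15}
Op 3: BEGIN: in_txn=True, pending={}
Op 4: UPDATE e=9 (pending; pending now {e=9})
Op 5: ROLLBACK: discarded pending ['e']; in_txn=False
Op 6: UPDATE c=1 (auto-commit; committed c=1)
Op 7: UPDATE a=14 (auto-commit; committed a=14)
Op 8: BEGIN: in_txn=True, pending={}
Op 9: ROLLBACK: discarded pending []; in_txn=False
Final committed: {a=14, b=2, c=1, e=15}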